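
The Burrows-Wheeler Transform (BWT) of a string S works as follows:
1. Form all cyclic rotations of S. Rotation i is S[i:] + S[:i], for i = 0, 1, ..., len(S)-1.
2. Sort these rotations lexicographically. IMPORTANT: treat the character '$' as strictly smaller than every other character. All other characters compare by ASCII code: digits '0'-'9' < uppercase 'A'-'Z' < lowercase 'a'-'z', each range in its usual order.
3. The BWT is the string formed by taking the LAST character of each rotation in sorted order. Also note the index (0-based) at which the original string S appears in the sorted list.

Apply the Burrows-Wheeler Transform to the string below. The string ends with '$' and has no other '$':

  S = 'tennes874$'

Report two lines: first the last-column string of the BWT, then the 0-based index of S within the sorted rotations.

All 10 rotations (rotation i = S[i:]+S[:i]):
  rot[0] = tennes874$
  rot[1] = ennes874$t
  rot[2] = nnes874$te
  rot[3] = nes874$ten
  rot[4] = es874$tenn
  rot[5] = s874$tenne
  rot[6] = 874$tennes
  rot[7] = 74$tennes8
  rot[8] = 4$tennes87
  rot[9] = $tennes874
Sorted (with $ < everything):
  sorted[0] = $tennes874  (last char: '4')
  sorted[1] = 4$tennes87  (last char: '7')
  sorted[2] = 74$tennes8  (last char: '8')
  sorted[3] = 874$tennes  (last char: 's')
  sorted[4] = ennes874$t  (last char: 't')
  sorted[5] = es874$tenn  (last char: 'n')
  sorted[6] = nes874$ten  (last char: 'n')
  sorted[7] = nnes874$te  (last char: 'e')
  sorted[8] = s874$tenne  (last char: 'e')
  sorted[9] = tennes874$  (last char: '$')
Last column: 478stnnee$
Original string S is at sorted index 9

Answer: 478stnnee$
9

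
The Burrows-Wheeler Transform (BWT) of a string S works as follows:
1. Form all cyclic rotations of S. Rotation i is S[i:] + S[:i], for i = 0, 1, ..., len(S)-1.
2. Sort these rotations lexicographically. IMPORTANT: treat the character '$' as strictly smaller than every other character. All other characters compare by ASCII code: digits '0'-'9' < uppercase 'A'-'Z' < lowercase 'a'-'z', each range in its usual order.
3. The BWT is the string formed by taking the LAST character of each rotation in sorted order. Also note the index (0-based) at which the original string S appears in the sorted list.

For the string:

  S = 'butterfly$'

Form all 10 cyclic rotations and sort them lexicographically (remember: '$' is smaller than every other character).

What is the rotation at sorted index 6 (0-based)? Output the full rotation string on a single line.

Answer: terfly$but

Derivation:
All 10 rotations (rotation i = S[i:]+S[:i]):
  rot[0] = butterfly$
  rot[1] = utterfly$b
  rot[2] = tterfly$bu
  rot[3] = terfly$but
  rot[4] = erfly$butt
  rot[5] = rfly$butte
  rot[6] = fly$butter
  rot[7] = ly$butterf
  rot[8] = y$butterfl
  rot[9] = $butterfly
Sorted (with $ < everything):
  sorted[0] = $butterfly
  sorted[1] = butterfly$
  sorted[2] = erfly$butt
  sorted[3] = fly$butter
  sorted[4] = ly$butterf
  sorted[5] = rfly$butte
  sorted[6] = terfly$but
  sorted[7] = tterfly$bu
  sorted[8] = utterfly$b
  sorted[9] = y$butterfl
sorted[6] = terfly$but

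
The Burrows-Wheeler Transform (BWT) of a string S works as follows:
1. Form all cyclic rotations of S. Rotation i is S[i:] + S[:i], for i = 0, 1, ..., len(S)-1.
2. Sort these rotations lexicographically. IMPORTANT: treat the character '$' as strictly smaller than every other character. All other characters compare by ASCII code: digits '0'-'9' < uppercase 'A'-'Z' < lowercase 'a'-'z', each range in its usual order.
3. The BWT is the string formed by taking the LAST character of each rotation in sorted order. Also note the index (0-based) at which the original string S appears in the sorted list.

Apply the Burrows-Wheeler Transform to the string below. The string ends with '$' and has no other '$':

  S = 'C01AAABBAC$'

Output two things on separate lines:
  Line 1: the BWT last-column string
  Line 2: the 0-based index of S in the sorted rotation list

All 11 rotations (rotation i = S[i:]+S[:i]):
  rot[0] = C01AAABBAC$
  rot[1] = 01AAABBAC$C
  rot[2] = 1AAABBAC$C0
  rot[3] = AAABBAC$C01
  rot[4] = AABBAC$C01A
  rot[5] = ABBAC$C01AA
  rot[6] = BBAC$C01AAA
  rot[7] = BAC$C01AAAB
  rot[8] = AC$C01AAABB
  rot[9] = C$C01AAABBA
  rot[10] = $C01AAABBAC
Sorted (with $ < everything):
  sorted[0] = $C01AAABBAC  (last char: 'C')
  sorted[1] = 01AAABBAC$C  (last char: 'C')
  sorted[2] = 1AAABBAC$C0  (last char: '0')
  sorted[3] = AAABBAC$C01  (last char: '1')
  sorted[4] = AABBAC$C01A  (last char: 'A')
  sorted[5] = ABBAC$C01AA  (last char: 'A')
  sorted[6] = AC$C01AAABB  (last char: 'B')
  sorted[7] = BAC$C01AAAB  (last char: 'B')
  sorted[8] = BBAC$C01AAA  (last char: 'A')
  sorted[9] = C$C01AAABBA  (last char: 'A')
  sorted[10] = C01AAABBAC$  (last char: '$')
Last column: CC01AABBAA$
Original string S is at sorted index 10

Answer: CC01AABBAA$
10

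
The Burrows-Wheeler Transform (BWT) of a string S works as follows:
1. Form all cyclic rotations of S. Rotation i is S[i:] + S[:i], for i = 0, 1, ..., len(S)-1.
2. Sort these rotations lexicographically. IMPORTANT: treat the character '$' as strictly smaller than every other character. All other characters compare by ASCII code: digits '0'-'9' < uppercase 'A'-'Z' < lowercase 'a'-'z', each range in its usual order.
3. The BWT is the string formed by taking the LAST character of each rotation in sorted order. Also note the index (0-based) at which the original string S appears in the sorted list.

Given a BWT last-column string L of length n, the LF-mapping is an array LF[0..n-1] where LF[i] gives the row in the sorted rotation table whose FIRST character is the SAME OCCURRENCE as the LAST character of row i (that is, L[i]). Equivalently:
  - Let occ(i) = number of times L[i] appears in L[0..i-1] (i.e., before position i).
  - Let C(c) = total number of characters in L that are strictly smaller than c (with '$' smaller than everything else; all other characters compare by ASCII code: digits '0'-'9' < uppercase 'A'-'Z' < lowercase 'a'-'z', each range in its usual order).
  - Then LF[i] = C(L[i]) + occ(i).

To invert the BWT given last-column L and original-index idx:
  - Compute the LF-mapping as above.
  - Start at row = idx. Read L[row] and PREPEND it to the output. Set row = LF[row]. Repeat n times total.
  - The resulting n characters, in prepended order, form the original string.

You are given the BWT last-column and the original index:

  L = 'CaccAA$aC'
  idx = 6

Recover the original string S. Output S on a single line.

LF mapping: 3 5 7 8 1 2 0 6 4
Walk LF starting at row 6, prepending L[row]:
  step 1: row=6, L[6]='$', prepend. Next row=LF[6]=0
  step 2: row=0, L[0]='C', prepend. Next row=LF[0]=3
  step 3: row=3, L[3]='c', prepend. Next row=LF[3]=8
  step 4: row=8, L[8]='C', prepend. Next row=LF[8]=4
  step 5: row=4, L[4]='A', prepend. Next row=LF[4]=1
  step 6: row=1, L[1]='a', prepend. Next row=LF[1]=5
  step 7: row=5, L[5]='A', prepend. Next row=LF[5]=2
  step 8: row=2, L[2]='c', prepend. Next row=LF[2]=7
  step 9: row=7, L[7]='a', prepend. Next row=LF[7]=6
Reversed output: acAaACcC$

Answer: acAaACcC$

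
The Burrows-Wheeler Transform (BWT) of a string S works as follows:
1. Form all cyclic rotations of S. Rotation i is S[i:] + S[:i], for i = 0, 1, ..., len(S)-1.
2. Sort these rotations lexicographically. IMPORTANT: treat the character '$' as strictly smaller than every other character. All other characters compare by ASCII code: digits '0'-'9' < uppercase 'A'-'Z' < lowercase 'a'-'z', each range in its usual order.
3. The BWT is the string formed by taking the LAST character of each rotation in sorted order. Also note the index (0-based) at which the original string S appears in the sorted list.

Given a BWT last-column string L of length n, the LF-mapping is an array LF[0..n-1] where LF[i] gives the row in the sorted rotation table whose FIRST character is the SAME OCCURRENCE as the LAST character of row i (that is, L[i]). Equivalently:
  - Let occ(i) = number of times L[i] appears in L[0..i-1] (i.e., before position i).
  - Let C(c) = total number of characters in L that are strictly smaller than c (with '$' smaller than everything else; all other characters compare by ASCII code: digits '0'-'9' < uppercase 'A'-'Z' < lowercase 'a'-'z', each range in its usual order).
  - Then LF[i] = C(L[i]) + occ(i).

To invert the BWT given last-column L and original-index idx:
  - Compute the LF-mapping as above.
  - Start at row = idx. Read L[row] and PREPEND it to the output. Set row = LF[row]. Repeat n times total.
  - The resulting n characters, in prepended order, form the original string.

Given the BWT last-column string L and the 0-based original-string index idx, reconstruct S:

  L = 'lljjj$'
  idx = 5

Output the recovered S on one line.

Answer: ljjjl$

Derivation:
LF mapping: 4 5 1 2 3 0
Walk LF starting at row 5, prepending L[row]:
  step 1: row=5, L[5]='$', prepend. Next row=LF[5]=0
  step 2: row=0, L[0]='l', prepend. Next row=LF[0]=4
  step 3: row=4, L[4]='j', prepend. Next row=LF[4]=3
  step 4: row=3, L[3]='j', prepend. Next row=LF[3]=2
  step 5: row=2, L[2]='j', prepend. Next row=LF[2]=1
  step 6: row=1, L[1]='l', prepend. Next row=LF[1]=5
Reversed output: ljjjl$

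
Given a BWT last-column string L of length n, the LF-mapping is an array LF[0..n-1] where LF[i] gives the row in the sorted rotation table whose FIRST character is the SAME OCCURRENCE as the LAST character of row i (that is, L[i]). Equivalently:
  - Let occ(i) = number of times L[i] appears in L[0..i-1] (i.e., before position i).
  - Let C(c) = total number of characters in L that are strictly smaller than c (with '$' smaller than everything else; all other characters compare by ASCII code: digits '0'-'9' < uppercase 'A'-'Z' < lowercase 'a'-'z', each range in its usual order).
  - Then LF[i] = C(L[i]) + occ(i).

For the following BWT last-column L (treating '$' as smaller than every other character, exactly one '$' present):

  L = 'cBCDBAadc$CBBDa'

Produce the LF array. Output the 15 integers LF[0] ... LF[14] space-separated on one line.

Answer: 12 2 6 8 3 1 10 14 13 0 7 4 5 9 11

Derivation:
Char counts: '$':1, 'A':1, 'B':4, 'C':2, 'D':2, 'a':2, 'c':2, 'd':1
C (first-col start): C('$')=0, C('A')=1, C('B')=2, C('C')=6, C('D')=8, C('a')=10, C('c')=12, C('d')=14
L[0]='c': occ=0, LF[0]=C('c')+0=12+0=12
L[1]='B': occ=0, LF[1]=C('B')+0=2+0=2
L[2]='C': occ=0, LF[2]=C('C')+0=6+0=6
L[3]='D': occ=0, LF[3]=C('D')+0=8+0=8
L[4]='B': occ=1, LF[4]=C('B')+1=2+1=3
L[5]='A': occ=0, LF[5]=C('A')+0=1+0=1
L[6]='a': occ=0, LF[6]=C('a')+0=10+0=10
L[7]='d': occ=0, LF[7]=C('d')+0=14+0=14
L[8]='c': occ=1, LF[8]=C('c')+1=12+1=13
L[9]='$': occ=0, LF[9]=C('$')+0=0+0=0
L[10]='C': occ=1, LF[10]=C('C')+1=6+1=7
L[11]='B': occ=2, LF[11]=C('B')+2=2+2=4
L[12]='B': occ=3, LF[12]=C('B')+3=2+3=5
L[13]='D': occ=1, LF[13]=C('D')+1=8+1=9
L[14]='a': occ=1, LF[14]=C('a')+1=10+1=11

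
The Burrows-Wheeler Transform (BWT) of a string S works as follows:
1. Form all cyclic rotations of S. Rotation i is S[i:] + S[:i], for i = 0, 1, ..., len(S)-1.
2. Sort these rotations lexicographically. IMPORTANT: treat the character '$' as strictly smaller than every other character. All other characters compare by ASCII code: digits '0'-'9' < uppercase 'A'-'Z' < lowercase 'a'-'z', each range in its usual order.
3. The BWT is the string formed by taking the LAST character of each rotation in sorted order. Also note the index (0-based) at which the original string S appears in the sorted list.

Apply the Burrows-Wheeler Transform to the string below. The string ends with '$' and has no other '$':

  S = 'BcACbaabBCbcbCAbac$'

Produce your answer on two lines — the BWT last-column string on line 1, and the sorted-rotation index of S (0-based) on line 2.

All 19 rotations (rotation i = S[i:]+S[:i]):
  rot[0] = BcACbaabBCbcbCAbac$
  rot[1] = cACbaabBCbcbCAbac$B
  rot[2] = ACbaabBCbcbCAbac$Bc
  rot[3] = CbaabBCbcbCAbac$BcA
  rot[4] = baabBCbcbCAbac$BcAC
  rot[5] = aabBCbcbCAbac$BcACb
  rot[6] = abBCbcbCAbac$BcACba
  rot[7] = bBCbcbCAbac$BcACbaa
  rot[8] = BCbcbCAbac$BcACbaab
  rot[9] = CbcbCAbac$BcACbaabB
  rot[10] = bcbCAbac$BcACbaabBC
  rot[11] = cbCAbac$BcACbaabBCb
  rot[12] = bCAbac$BcACbaabBCbc
  rot[13] = CAbac$BcACbaabBCbcb
  rot[14] = Abac$BcACbaabBCbcbC
  rot[15] = bac$BcACbaabBCbcbCA
  rot[16] = ac$BcACbaabBCbcbCAb
  rot[17] = c$BcACbaabBCbcbCAba
  rot[18] = $BcACbaabBCbcbCAbac
Sorted (with $ < everything):
  sorted[0] = $BcACbaabBCbcbCAbac  (last char: 'c')
  sorted[1] = ACbaabBCbcbCAbac$Bc  (last char: 'c')
  sorted[2] = Abac$BcACbaabBCbcbC  (last char: 'C')
  sorted[3] = BCbcbCAbac$BcACbaab  (last char: 'b')
  sorted[4] = BcACbaabBCbcbCAbac$  (last char: '$')
  sorted[5] = CAbac$BcACbaabBCbcb  (last char: 'b')
  sorted[6] = CbaabBCbcbCAbac$BcA  (last char: 'A')
  sorted[7] = CbcbCAbac$BcACbaabB  (last char: 'B')
  sorted[8] = aabBCbcbCAbac$BcACb  (last char: 'b')
  sorted[9] = abBCbcbCAbac$BcACba  (last char: 'a')
  sorted[10] = ac$BcACbaabBCbcbCAb  (last char: 'b')
  sorted[11] = bBCbcbCAbac$BcACbaa  (last char: 'a')
  sorted[12] = bCAbac$BcACbaabBCbc  (last char: 'c')
  sorted[13] = baabBCbcbCAbac$BcAC  (last char: 'C')
  sorted[14] = bac$BcACbaabBCbcbCA  (last char: 'A')
  sorted[15] = bcbCAbac$BcACbaabBC  (last char: 'C')
  sorted[16] = c$BcACbaabBCbcbCAba  (last char: 'a')
  sorted[17] = cACbaabBCbcbCAbac$B  (last char: 'B')
  sorted[18] = cbCAbac$BcACbaabBCb  (last char: 'b')
Last column: ccCb$bABbabacCACaBb
Original string S is at sorted index 4

Answer: ccCb$bABbabacCACaBb
4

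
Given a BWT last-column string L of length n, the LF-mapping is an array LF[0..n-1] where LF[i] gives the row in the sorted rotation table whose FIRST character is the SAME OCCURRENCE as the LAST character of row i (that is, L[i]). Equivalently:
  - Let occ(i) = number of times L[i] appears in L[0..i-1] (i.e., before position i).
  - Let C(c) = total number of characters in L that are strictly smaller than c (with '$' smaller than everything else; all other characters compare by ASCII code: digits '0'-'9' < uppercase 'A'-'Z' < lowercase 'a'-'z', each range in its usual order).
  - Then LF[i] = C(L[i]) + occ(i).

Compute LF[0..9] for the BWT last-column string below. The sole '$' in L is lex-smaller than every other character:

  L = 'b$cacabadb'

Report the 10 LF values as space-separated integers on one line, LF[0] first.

Answer: 4 0 7 1 8 2 5 3 9 6

Derivation:
Char counts: '$':1, 'a':3, 'b':3, 'c':2, 'd':1
C (first-col start): C('$')=0, C('a')=1, C('b')=4, C('c')=7, C('d')=9
L[0]='b': occ=0, LF[0]=C('b')+0=4+0=4
L[1]='$': occ=0, LF[1]=C('$')+0=0+0=0
L[2]='c': occ=0, LF[2]=C('c')+0=7+0=7
L[3]='a': occ=0, LF[3]=C('a')+0=1+0=1
L[4]='c': occ=1, LF[4]=C('c')+1=7+1=8
L[5]='a': occ=1, LF[5]=C('a')+1=1+1=2
L[6]='b': occ=1, LF[6]=C('b')+1=4+1=5
L[7]='a': occ=2, LF[7]=C('a')+2=1+2=3
L[8]='d': occ=0, LF[8]=C('d')+0=9+0=9
L[9]='b': occ=2, LF[9]=C('b')+2=4+2=6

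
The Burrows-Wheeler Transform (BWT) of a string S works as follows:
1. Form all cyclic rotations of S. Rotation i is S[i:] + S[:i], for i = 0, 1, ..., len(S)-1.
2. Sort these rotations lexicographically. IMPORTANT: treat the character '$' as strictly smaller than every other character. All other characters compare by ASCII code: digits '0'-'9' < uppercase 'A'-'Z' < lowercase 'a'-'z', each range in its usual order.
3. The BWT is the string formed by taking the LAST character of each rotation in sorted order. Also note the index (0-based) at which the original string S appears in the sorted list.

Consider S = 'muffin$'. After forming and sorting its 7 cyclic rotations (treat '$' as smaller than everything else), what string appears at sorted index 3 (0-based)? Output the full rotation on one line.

Answer: in$muff

Derivation:
All 7 rotations (rotation i = S[i:]+S[:i]):
  rot[0] = muffin$
  rot[1] = uffin$m
  rot[2] = ffin$mu
  rot[3] = fin$muf
  rot[4] = in$muff
  rot[5] = n$muffi
  rot[6] = $muffin
Sorted (with $ < everything):
  sorted[0] = $muffin
  sorted[1] = ffin$mu
  sorted[2] = fin$muf
  sorted[3] = in$muff
  sorted[4] = muffin$
  sorted[5] = n$muffi
  sorted[6] = uffin$m
sorted[3] = in$muff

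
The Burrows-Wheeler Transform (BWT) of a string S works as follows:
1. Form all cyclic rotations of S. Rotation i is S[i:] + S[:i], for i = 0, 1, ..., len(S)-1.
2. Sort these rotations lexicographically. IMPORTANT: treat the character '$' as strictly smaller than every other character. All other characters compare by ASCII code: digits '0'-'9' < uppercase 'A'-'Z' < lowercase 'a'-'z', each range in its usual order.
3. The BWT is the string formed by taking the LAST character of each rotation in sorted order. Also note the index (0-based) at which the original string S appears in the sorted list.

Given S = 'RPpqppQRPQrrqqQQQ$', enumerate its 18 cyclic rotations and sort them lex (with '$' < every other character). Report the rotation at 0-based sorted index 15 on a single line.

Answer: qqQQQ$RPpqppQRPQrr

Derivation:
All 18 rotations (rotation i = S[i:]+S[:i]):
  rot[0] = RPpqppQRPQrrqqQQQ$
  rot[1] = PpqppQRPQrrqqQQQ$R
  rot[2] = pqppQRPQrrqqQQQ$RP
  rot[3] = qppQRPQrrqqQQQ$RPp
  rot[4] = ppQRPQrrqqQQQ$RPpq
  rot[5] = pQRPQrrqqQQQ$RPpqp
  rot[6] = QRPQrrqqQQQ$RPpqpp
  rot[7] = RPQrrqqQQQ$RPpqppQ
  rot[8] = PQrrqqQQQ$RPpqppQR
  rot[9] = QrrqqQQQ$RPpqppQRP
  rot[10] = rrqqQQQ$RPpqppQRPQ
  rot[11] = rqqQQQ$RPpqppQRPQr
  rot[12] = qqQQQ$RPpqppQRPQrr
  rot[13] = qQQQ$RPpqppQRPQrrq
  rot[14] = QQQ$RPpqppQRPQrrqq
  rot[15] = QQ$RPpqppQRPQrrqqQ
  rot[16] = Q$RPpqppQRPQrrqqQQ
  rot[17] = $RPpqppQRPQrrqqQQQ
Sorted (with $ < everything):
  sorted[0] = $RPpqppQRPQrrqqQQQ
  sorted[1] = PQrrqqQQQ$RPpqppQR
  sorted[2] = PpqppQRPQrrqqQQQ$R
  sorted[3] = Q$RPpqppQRPQrrqqQQ
  sorted[4] = QQ$RPpqppQRPQrrqqQ
  sorted[5] = QQQ$RPpqppQRPQrrqq
  sorted[6] = QRPQrrqqQQQ$RPpqpp
  sorted[7] = QrrqqQQQ$RPpqppQRP
  sorted[8] = RPQrrqqQQQ$RPpqppQ
  sorted[9] = RPpqppQRPQrrqqQQQ$
  sorted[10] = pQRPQrrqqQQQ$RPpqp
  sorted[11] = ppQRPQrrqqQQQ$RPpq
  sorted[12] = pqppQRPQrrqqQQQ$RP
  sorted[13] = qQQQ$RPpqppQRPQrrq
  sorted[14] = qppQRPQrrqqQQQ$RPp
  sorted[15] = qqQQQ$RPpqppQRPQrr
  sorted[16] = rqqQQQ$RPpqppQRPQr
  sorted[17] = rrqqQQQ$RPpqppQRPQ
sorted[15] = qqQQQ$RPpqppQRPQrr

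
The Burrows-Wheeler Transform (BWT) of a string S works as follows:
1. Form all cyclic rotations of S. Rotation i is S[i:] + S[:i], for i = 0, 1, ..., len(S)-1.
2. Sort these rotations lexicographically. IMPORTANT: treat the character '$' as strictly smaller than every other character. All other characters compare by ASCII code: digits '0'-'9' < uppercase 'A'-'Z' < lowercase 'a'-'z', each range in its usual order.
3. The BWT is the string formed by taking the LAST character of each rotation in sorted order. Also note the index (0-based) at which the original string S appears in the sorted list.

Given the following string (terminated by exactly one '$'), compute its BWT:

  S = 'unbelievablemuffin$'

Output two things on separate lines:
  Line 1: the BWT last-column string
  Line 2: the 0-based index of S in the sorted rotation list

Answer: nvnabliuflfbeeium$e
17

Derivation:
All 19 rotations (rotation i = S[i:]+S[:i]):
  rot[0] = unbelievablemuffin$
  rot[1] = nbelievablemuffin$u
  rot[2] = believablemuffin$un
  rot[3] = elievablemuffin$unb
  rot[4] = lievablemuffin$unbe
  rot[5] = ievablemuffin$unbel
  rot[6] = evablemuffin$unbeli
  rot[7] = vablemuffin$unbelie
  rot[8] = ablemuffin$unbeliev
  rot[9] = blemuffin$unbelieva
  rot[10] = lemuffin$unbelievab
  rot[11] = emuffin$unbelievabl
  rot[12] = muffin$unbelievable
  rot[13] = uffin$unbelievablem
  rot[14] = ffin$unbelievablemu
  rot[15] = fin$unbelievablemuf
  rot[16] = in$unbelievablemuff
  rot[17] = n$unbelievablemuffi
  rot[18] = $unbelievablemuffin
Sorted (with $ < everything):
  sorted[0] = $unbelievablemuffin  (last char: 'n')
  sorted[1] = ablemuffin$unbeliev  (last char: 'v')
  sorted[2] = believablemuffin$un  (last char: 'n')
  sorted[3] = blemuffin$unbelieva  (last char: 'a')
  sorted[4] = elievablemuffin$unb  (last char: 'b')
  sorted[5] = emuffin$unbelievabl  (last char: 'l')
  sorted[6] = evablemuffin$unbeli  (last char: 'i')
  sorted[7] = ffin$unbelievablemu  (last char: 'u')
  sorted[8] = fin$unbelievablemuf  (last char: 'f')
  sorted[9] = ievablemuffin$unbel  (last char: 'l')
  sorted[10] = in$unbelievablemuff  (last char: 'f')
  sorted[11] = lemuffin$unbelievab  (last char: 'b')
  sorted[12] = lievablemuffin$unbe  (last char: 'e')
  sorted[13] = muffin$unbelievable  (last char: 'e')
  sorted[14] = n$unbelievablemuffi  (last char: 'i')
  sorted[15] = nbelievablemuffin$u  (last char: 'u')
  sorted[16] = uffin$unbelievablem  (last char: 'm')
  sorted[17] = unbelievablemuffin$  (last char: '$')
  sorted[18] = vablemuffin$unbelie  (last char: 'e')
Last column: nvnabliuflfbeeium$e
Original string S is at sorted index 17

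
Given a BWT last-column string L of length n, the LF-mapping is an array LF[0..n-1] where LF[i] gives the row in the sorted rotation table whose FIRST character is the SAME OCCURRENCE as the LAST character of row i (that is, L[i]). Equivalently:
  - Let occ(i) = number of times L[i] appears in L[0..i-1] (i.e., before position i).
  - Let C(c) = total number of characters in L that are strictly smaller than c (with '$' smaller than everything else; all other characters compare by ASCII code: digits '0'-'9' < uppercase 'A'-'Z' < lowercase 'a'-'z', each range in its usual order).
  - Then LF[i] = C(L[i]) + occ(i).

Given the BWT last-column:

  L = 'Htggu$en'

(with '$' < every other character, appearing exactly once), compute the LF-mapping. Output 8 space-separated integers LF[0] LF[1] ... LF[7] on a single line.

Answer: 1 6 3 4 7 0 2 5

Derivation:
Char counts: '$':1, 'H':1, 'e':1, 'g':2, 'n':1, 't':1, 'u':1
C (first-col start): C('$')=0, C('H')=1, C('e')=2, C('g')=3, C('n')=5, C('t')=6, C('u')=7
L[0]='H': occ=0, LF[0]=C('H')+0=1+0=1
L[1]='t': occ=0, LF[1]=C('t')+0=6+0=6
L[2]='g': occ=0, LF[2]=C('g')+0=3+0=3
L[3]='g': occ=1, LF[3]=C('g')+1=3+1=4
L[4]='u': occ=0, LF[4]=C('u')+0=7+0=7
L[5]='$': occ=0, LF[5]=C('$')+0=0+0=0
L[6]='e': occ=0, LF[6]=C('e')+0=2+0=2
L[7]='n': occ=0, LF[7]=C('n')+0=5+0=5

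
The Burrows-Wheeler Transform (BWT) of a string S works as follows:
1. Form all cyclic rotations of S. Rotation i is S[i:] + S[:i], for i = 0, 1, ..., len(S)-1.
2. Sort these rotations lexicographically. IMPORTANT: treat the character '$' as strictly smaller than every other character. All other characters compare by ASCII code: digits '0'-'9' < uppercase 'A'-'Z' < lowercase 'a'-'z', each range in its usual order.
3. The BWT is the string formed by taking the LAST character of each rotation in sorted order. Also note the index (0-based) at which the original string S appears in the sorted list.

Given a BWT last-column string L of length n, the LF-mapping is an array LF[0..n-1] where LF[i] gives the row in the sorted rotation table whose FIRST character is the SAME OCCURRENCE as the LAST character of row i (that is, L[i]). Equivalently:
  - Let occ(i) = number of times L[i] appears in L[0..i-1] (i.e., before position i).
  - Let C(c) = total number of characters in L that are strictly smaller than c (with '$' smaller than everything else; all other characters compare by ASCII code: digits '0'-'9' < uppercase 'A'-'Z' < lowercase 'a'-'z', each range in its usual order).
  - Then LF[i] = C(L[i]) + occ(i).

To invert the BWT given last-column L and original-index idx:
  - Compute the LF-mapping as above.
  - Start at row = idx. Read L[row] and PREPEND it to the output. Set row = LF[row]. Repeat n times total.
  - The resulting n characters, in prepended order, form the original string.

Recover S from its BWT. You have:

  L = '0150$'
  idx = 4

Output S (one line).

Answer: 5010$

Derivation:
LF mapping: 1 3 4 2 0
Walk LF starting at row 4, prepending L[row]:
  step 1: row=4, L[4]='$', prepend. Next row=LF[4]=0
  step 2: row=0, L[0]='0', prepend. Next row=LF[0]=1
  step 3: row=1, L[1]='1', prepend. Next row=LF[1]=3
  step 4: row=3, L[3]='0', prepend. Next row=LF[3]=2
  step 5: row=2, L[2]='5', prepend. Next row=LF[2]=4
Reversed output: 5010$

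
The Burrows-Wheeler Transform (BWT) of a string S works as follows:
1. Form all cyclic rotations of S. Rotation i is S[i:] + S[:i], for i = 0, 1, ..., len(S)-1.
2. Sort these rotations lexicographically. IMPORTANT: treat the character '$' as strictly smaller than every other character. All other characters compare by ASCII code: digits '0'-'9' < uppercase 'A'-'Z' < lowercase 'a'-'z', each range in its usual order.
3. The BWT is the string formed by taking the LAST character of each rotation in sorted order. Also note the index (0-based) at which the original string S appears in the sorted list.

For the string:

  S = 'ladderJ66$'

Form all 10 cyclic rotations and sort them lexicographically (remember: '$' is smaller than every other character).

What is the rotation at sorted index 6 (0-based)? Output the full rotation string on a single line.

All 10 rotations (rotation i = S[i:]+S[:i]):
  rot[0] = ladderJ66$
  rot[1] = adderJ66$l
  rot[2] = dderJ66$la
  rot[3] = derJ66$lad
  rot[4] = erJ66$ladd
  rot[5] = rJ66$ladde
  rot[6] = J66$ladder
  rot[7] = 66$ladderJ
  rot[8] = 6$ladderJ6
  rot[9] = $ladderJ66
Sorted (with $ < everything):
  sorted[0] = $ladderJ66
  sorted[1] = 6$ladderJ6
  sorted[2] = 66$ladderJ
  sorted[3] = J66$ladder
  sorted[4] = adderJ66$l
  sorted[5] = dderJ66$la
  sorted[6] = derJ66$lad
  sorted[7] = erJ66$ladd
  sorted[8] = ladderJ66$
  sorted[9] = rJ66$ladde
sorted[6] = derJ66$lad

Answer: derJ66$lad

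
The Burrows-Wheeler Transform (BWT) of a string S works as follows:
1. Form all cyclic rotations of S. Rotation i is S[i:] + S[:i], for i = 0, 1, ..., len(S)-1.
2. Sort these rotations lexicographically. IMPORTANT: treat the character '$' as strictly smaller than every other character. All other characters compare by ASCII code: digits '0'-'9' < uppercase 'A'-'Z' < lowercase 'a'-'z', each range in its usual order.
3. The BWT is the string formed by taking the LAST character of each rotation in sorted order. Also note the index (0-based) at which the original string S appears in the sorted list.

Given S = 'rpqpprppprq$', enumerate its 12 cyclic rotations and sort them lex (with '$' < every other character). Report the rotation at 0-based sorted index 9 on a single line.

All 12 rotations (rotation i = S[i:]+S[:i]):
  rot[0] = rpqpprppprq$
  rot[1] = pqpprppprq$r
  rot[2] = qpprppprq$rp
  rot[3] = pprppprq$rpq
  rot[4] = prppprq$rpqp
  rot[5] = rppprq$rpqpp
  rot[6] = ppprq$rpqppr
  rot[7] = pprq$rpqpprp
  rot[8] = prq$rpqpprpp
  rot[9] = rq$rpqpprppp
  rot[10] = q$rpqpprpppr
  rot[11] = $rpqpprppprq
Sorted (with $ < everything):
  sorted[0] = $rpqpprppprq
  sorted[1] = ppprq$rpqppr
  sorted[2] = pprppprq$rpq
  sorted[3] = pprq$rpqpprp
  sorted[4] = pqpprppprq$r
  sorted[5] = prppprq$rpqp
  sorted[6] = prq$rpqpprpp
  sorted[7] = q$rpqpprpppr
  sorted[8] = qpprppprq$rp
  sorted[9] = rppprq$rpqpp
  sorted[10] = rpqpprppprq$
  sorted[11] = rq$rpqpprppp
sorted[9] = rppprq$rpqpp

Answer: rppprq$rpqpp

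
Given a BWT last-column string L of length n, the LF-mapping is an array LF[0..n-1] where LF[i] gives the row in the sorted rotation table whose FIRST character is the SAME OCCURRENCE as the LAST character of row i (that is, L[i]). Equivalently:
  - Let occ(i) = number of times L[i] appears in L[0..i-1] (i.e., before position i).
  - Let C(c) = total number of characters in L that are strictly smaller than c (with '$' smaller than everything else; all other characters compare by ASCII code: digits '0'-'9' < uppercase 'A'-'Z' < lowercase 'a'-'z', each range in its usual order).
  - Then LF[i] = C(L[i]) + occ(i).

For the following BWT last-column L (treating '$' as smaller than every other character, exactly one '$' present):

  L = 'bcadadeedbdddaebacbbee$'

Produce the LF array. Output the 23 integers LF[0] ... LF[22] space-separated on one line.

Char counts: '$':1, 'a':4, 'b':5, 'c':2, 'd':6, 'e':5
C (first-col start): C('$')=0, C('a')=1, C('b')=5, C('c')=10, C('d')=12, C('e')=18
L[0]='b': occ=0, LF[0]=C('b')+0=5+0=5
L[1]='c': occ=0, LF[1]=C('c')+0=10+0=10
L[2]='a': occ=0, LF[2]=C('a')+0=1+0=1
L[3]='d': occ=0, LF[3]=C('d')+0=12+0=12
L[4]='a': occ=1, LF[4]=C('a')+1=1+1=2
L[5]='d': occ=1, LF[5]=C('d')+1=12+1=13
L[6]='e': occ=0, LF[6]=C('e')+0=18+0=18
L[7]='e': occ=1, LF[7]=C('e')+1=18+1=19
L[8]='d': occ=2, LF[8]=C('d')+2=12+2=14
L[9]='b': occ=1, LF[9]=C('b')+1=5+1=6
L[10]='d': occ=3, LF[10]=C('d')+3=12+3=15
L[11]='d': occ=4, LF[11]=C('d')+4=12+4=16
L[12]='d': occ=5, LF[12]=C('d')+5=12+5=17
L[13]='a': occ=2, LF[13]=C('a')+2=1+2=3
L[14]='e': occ=2, LF[14]=C('e')+2=18+2=20
L[15]='b': occ=2, LF[15]=C('b')+2=5+2=7
L[16]='a': occ=3, LF[16]=C('a')+3=1+3=4
L[17]='c': occ=1, LF[17]=C('c')+1=10+1=11
L[18]='b': occ=3, LF[18]=C('b')+3=5+3=8
L[19]='b': occ=4, LF[19]=C('b')+4=5+4=9
L[20]='e': occ=3, LF[20]=C('e')+3=18+3=21
L[21]='e': occ=4, LF[21]=C('e')+4=18+4=22
L[22]='$': occ=0, LF[22]=C('$')+0=0+0=0

Answer: 5 10 1 12 2 13 18 19 14 6 15 16 17 3 20 7 4 11 8 9 21 22 0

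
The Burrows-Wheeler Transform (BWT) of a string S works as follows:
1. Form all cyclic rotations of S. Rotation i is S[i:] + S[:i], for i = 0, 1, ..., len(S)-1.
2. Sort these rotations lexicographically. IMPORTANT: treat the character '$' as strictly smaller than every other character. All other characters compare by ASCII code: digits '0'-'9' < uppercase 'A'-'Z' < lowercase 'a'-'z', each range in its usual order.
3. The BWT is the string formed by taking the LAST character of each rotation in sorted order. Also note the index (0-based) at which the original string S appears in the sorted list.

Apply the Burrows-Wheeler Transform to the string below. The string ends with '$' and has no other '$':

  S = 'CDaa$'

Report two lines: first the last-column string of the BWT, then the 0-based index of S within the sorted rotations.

Answer: a$CaD
1

Derivation:
All 5 rotations (rotation i = S[i:]+S[:i]):
  rot[0] = CDaa$
  rot[1] = Daa$C
  rot[2] = aa$CD
  rot[3] = a$CDa
  rot[4] = $CDaa
Sorted (with $ < everything):
  sorted[0] = $CDaa  (last char: 'a')
  sorted[1] = CDaa$  (last char: '$')
  sorted[2] = Daa$C  (last char: 'C')
  sorted[3] = a$CDa  (last char: 'a')
  sorted[4] = aa$CD  (last char: 'D')
Last column: a$CaD
Original string S is at sorted index 1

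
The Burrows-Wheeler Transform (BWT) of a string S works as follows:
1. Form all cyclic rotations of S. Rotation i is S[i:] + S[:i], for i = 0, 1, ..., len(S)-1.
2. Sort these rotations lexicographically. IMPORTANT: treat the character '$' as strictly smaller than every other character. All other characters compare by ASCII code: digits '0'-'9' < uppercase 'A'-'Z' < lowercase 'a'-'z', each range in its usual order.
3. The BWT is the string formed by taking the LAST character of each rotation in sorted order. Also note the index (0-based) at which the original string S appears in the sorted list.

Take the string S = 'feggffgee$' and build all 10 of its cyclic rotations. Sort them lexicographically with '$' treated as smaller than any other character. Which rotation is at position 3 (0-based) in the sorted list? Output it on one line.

All 10 rotations (rotation i = S[i:]+S[:i]):
  rot[0] = feggffgee$
  rot[1] = eggffgee$f
  rot[2] = ggffgee$fe
  rot[3] = gffgee$feg
  rot[4] = ffgee$fegg
  rot[5] = fgee$feggf
  rot[6] = gee$feggff
  rot[7] = ee$feggffg
  rot[8] = e$feggffge
  rot[9] = $feggffgee
Sorted (with $ < everything):
  sorted[0] = $feggffgee
  sorted[1] = e$feggffge
  sorted[2] = ee$feggffg
  sorted[3] = eggffgee$f
  sorted[4] = feggffgee$
  sorted[5] = ffgee$fegg
  sorted[6] = fgee$feggf
  sorted[7] = gee$feggff
  sorted[8] = gffgee$feg
  sorted[9] = ggffgee$fe
sorted[3] = eggffgee$f

Answer: eggffgee$f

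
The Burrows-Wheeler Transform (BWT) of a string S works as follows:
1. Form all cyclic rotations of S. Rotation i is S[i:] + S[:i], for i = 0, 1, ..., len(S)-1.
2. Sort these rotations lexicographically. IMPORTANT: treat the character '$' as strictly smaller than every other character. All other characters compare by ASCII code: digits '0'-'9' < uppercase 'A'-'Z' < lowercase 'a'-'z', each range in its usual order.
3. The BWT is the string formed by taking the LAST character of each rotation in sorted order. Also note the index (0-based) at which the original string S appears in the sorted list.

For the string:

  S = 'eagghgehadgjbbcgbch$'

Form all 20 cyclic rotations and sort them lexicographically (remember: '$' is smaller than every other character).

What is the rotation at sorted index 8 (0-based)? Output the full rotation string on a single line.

Answer: dgjbbcgbch$eagghgeha

Derivation:
All 20 rotations (rotation i = S[i:]+S[:i]):
  rot[0] = eagghgehadgjbbcgbch$
  rot[1] = agghgehadgjbbcgbch$e
  rot[2] = gghgehadgjbbcgbch$ea
  rot[3] = ghgehadgjbbcgbch$eag
  rot[4] = hgehadgjbbcgbch$eagg
  rot[5] = gehadgjbbcgbch$eaggh
  rot[6] = ehadgjbbcgbch$eagghg
  rot[7] = hadgjbbcgbch$eagghge
  rot[8] = adgjbbcgbch$eagghgeh
  rot[9] = dgjbbcgbch$eagghgeha
  rot[10] = gjbbcgbch$eagghgehad
  rot[11] = jbbcgbch$eagghgehadg
  rot[12] = bbcgbch$eagghgehadgj
  rot[13] = bcgbch$eagghgehadgjb
  rot[14] = cgbch$eagghgehadgjbb
  rot[15] = gbch$eagghgehadgjbbc
  rot[16] = bch$eagghgehadgjbbcg
  rot[17] = ch$eagghgehadgjbbcgb
  rot[18] = h$eagghgehadgjbbcgbc
  rot[19] = $eagghgehadgjbbcgbch
Sorted (with $ < everything):
  sorted[0] = $eagghgehadgjbbcgbch
  sorted[1] = adgjbbcgbch$eagghgeh
  sorted[2] = agghgehadgjbbcgbch$e
  sorted[3] = bbcgbch$eagghgehadgj
  sorted[4] = bcgbch$eagghgehadgjb
  sorted[5] = bch$eagghgehadgjbbcg
  sorted[6] = cgbch$eagghgehadgjbb
  sorted[7] = ch$eagghgehadgjbbcgb
  sorted[8] = dgjbbcgbch$eagghgeha
  sorted[9] = eagghgehadgjbbcgbch$
  sorted[10] = ehadgjbbcgbch$eagghg
  sorted[11] = gbch$eagghgehadgjbbc
  sorted[12] = gehadgjbbcgbch$eaggh
  sorted[13] = gghgehadgjbbcgbch$ea
  sorted[14] = ghgehadgjbbcgbch$eag
  sorted[15] = gjbbcgbch$eagghgehad
  sorted[16] = h$eagghgehadgjbbcgbc
  sorted[17] = hadgjbbcgbch$eagghge
  sorted[18] = hgehadgjbbcgbch$eagg
  sorted[19] = jbbcgbch$eagghgehadg
sorted[8] = dgjbbcgbch$eagghgeha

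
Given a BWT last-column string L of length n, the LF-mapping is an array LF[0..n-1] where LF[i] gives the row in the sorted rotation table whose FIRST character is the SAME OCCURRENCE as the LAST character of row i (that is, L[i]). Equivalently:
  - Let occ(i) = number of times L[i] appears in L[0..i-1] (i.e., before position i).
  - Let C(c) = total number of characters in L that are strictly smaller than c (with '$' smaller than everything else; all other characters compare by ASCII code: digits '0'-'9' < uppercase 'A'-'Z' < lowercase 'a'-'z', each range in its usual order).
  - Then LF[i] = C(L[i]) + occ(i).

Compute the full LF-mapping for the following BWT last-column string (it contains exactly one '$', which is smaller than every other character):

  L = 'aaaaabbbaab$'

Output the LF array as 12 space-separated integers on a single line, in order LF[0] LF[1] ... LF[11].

Answer: 1 2 3 4 5 8 9 10 6 7 11 0

Derivation:
Char counts: '$':1, 'a':7, 'b':4
C (first-col start): C('$')=0, C('a')=1, C('b')=8
L[0]='a': occ=0, LF[0]=C('a')+0=1+0=1
L[1]='a': occ=1, LF[1]=C('a')+1=1+1=2
L[2]='a': occ=2, LF[2]=C('a')+2=1+2=3
L[3]='a': occ=3, LF[3]=C('a')+3=1+3=4
L[4]='a': occ=4, LF[4]=C('a')+4=1+4=5
L[5]='b': occ=0, LF[5]=C('b')+0=8+0=8
L[6]='b': occ=1, LF[6]=C('b')+1=8+1=9
L[7]='b': occ=2, LF[7]=C('b')+2=8+2=10
L[8]='a': occ=5, LF[8]=C('a')+5=1+5=6
L[9]='a': occ=6, LF[9]=C('a')+6=1+6=7
L[10]='b': occ=3, LF[10]=C('b')+3=8+3=11
L[11]='$': occ=0, LF[11]=C('$')+0=0+0=0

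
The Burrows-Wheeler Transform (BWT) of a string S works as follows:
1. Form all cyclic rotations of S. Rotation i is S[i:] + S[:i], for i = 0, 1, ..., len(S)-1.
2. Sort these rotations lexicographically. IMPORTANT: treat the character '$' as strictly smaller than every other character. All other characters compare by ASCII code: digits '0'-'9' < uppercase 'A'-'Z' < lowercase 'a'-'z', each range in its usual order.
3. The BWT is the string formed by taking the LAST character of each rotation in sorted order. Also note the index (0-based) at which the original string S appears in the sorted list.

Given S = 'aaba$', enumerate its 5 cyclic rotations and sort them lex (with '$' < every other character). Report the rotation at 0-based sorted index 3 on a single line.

Answer: aba$a

Derivation:
All 5 rotations (rotation i = S[i:]+S[:i]):
  rot[0] = aaba$
  rot[1] = aba$a
  rot[2] = ba$aa
  rot[3] = a$aab
  rot[4] = $aaba
Sorted (with $ < everything):
  sorted[0] = $aaba
  sorted[1] = a$aab
  sorted[2] = aaba$
  sorted[3] = aba$a
  sorted[4] = ba$aa
sorted[3] = aba$a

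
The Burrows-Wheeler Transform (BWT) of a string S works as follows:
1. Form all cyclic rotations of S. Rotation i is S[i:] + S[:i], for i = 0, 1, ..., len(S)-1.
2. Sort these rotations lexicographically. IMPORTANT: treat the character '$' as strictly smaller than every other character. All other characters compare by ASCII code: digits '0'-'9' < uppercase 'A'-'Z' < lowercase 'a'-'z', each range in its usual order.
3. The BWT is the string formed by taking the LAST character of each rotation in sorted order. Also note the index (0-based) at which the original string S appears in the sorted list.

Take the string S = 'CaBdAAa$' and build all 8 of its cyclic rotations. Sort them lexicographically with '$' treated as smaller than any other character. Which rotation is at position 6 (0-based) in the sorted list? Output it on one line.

Answer: aBdAAa$C

Derivation:
All 8 rotations (rotation i = S[i:]+S[:i]):
  rot[0] = CaBdAAa$
  rot[1] = aBdAAa$C
  rot[2] = BdAAa$Ca
  rot[3] = dAAa$CaB
  rot[4] = AAa$CaBd
  rot[5] = Aa$CaBdA
  rot[6] = a$CaBdAA
  rot[7] = $CaBdAAa
Sorted (with $ < everything):
  sorted[0] = $CaBdAAa
  sorted[1] = AAa$CaBd
  sorted[2] = Aa$CaBdA
  sorted[3] = BdAAa$Ca
  sorted[4] = CaBdAAa$
  sorted[5] = a$CaBdAA
  sorted[6] = aBdAAa$C
  sorted[7] = dAAa$CaB
sorted[6] = aBdAAa$C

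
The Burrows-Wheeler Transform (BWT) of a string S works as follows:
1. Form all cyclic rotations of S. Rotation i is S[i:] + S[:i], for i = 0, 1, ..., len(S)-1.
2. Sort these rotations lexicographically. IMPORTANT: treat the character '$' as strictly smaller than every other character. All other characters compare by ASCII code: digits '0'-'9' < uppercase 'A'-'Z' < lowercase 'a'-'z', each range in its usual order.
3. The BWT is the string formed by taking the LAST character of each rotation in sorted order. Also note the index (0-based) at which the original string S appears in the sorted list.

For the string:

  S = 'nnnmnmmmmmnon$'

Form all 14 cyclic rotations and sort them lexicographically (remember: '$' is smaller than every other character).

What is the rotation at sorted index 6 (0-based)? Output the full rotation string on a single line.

Answer: mnon$nnnmnmmmm

Derivation:
All 14 rotations (rotation i = S[i:]+S[:i]):
  rot[0] = nnnmnmmmmmnon$
  rot[1] = nnmnmmmmmnon$n
  rot[2] = nmnmmmmmnon$nn
  rot[3] = mnmmmmmnon$nnn
  rot[4] = nmmmmmnon$nnnm
  rot[5] = mmmmmnon$nnnmn
  rot[6] = mmmmnon$nnnmnm
  rot[7] = mmmnon$nnnmnmm
  rot[8] = mmnon$nnnmnmmm
  rot[9] = mnon$nnnmnmmmm
  rot[10] = non$nnnmnmmmmm
  rot[11] = on$nnnmnmmmmmn
  rot[12] = n$nnnmnmmmmmno
  rot[13] = $nnnmnmmmmmnon
Sorted (with $ < everything):
  sorted[0] = $nnnmnmmmmmnon
  sorted[1] = mmmmmnon$nnnmn
  sorted[2] = mmmmnon$nnnmnm
  sorted[3] = mmmnon$nnnmnmm
  sorted[4] = mmnon$nnnmnmmm
  sorted[5] = mnmmmmmnon$nnn
  sorted[6] = mnon$nnnmnmmmm
  sorted[7] = n$nnnmnmmmmmno
  sorted[8] = nmmmmmnon$nnnm
  sorted[9] = nmnmmmmmnon$nn
  sorted[10] = nnmnmmmmmnon$n
  sorted[11] = nnnmnmmmmmnon$
  sorted[12] = non$nnnmnmmmmm
  sorted[13] = on$nnnmnmmmmmn
sorted[6] = mnon$nnnmnmmmm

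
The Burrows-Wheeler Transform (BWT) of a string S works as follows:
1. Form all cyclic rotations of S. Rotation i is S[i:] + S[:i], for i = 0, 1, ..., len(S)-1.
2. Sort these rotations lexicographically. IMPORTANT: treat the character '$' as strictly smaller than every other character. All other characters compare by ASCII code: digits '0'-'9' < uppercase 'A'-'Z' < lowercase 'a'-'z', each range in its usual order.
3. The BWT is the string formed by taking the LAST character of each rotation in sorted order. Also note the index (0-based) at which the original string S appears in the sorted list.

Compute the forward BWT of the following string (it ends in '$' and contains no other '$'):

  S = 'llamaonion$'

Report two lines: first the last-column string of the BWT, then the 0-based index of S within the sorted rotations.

All 11 rotations (rotation i = S[i:]+S[:i]):
  rot[0] = llamaonion$
  rot[1] = lamaonion$l
  rot[2] = amaonion$ll
  rot[3] = maonion$lla
  rot[4] = aonion$llam
  rot[5] = onion$llama
  rot[6] = nion$llamao
  rot[7] = ion$llamaon
  rot[8] = on$llamaoni
  rot[9] = n$llamaonio
  rot[10] = $llamaonion
Sorted (with $ < everything):
  sorted[0] = $llamaonion  (last char: 'n')
  sorted[1] = amaonion$ll  (last char: 'l')
  sorted[2] = aonion$llam  (last char: 'm')
  sorted[3] = ion$llamaon  (last char: 'n')
  sorted[4] = lamaonion$l  (last char: 'l')
  sorted[5] = llamaonion$  (last char: '$')
  sorted[6] = maonion$lla  (last char: 'a')
  sorted[7] = n$llamaonio  (last char: 'o')
  sorted[8] = nion$llamao  (last char: 'o')
  sorted[9] = on$llamaoni  (last char: 'i')
  sorted[10] = onion$llama  (last char: 'a')
Last column: nlmnl$aooia
Original string S is at sorted index 5

Answer: nlmnl$aooia
5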